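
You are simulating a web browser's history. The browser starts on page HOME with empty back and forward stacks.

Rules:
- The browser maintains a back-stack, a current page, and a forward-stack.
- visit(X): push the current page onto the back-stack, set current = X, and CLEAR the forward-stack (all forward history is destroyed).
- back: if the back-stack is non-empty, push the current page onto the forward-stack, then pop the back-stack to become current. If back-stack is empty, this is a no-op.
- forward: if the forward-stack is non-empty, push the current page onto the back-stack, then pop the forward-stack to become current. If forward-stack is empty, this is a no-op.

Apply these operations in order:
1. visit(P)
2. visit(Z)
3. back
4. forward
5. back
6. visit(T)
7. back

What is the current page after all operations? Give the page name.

Answer: P

Derivation:
After 1 (visit(P)): cur=P back=1 fwd=0
After 2 (visit(Z)): cur=Z back=2 fwd=0
After 3 (back): cur=P back=1 fwd=1
After 4 (forward): cur=Z back=2 fwd=0
After 5 (back): cur=P back=1 fwd=1
After 6 (visit(T)): cur=T back=2 fwd=0
After 7 (back): cur=P back=1 fwd=1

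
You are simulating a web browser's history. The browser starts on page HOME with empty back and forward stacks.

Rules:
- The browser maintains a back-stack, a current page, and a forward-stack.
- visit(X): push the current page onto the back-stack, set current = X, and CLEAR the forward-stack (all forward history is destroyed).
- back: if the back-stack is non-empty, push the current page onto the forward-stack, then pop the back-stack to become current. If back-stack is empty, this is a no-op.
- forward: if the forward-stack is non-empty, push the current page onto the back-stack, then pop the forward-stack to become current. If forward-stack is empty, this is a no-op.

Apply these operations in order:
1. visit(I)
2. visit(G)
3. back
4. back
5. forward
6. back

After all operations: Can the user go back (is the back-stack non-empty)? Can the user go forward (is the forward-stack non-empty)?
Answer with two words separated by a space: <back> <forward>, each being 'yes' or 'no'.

After 1 (visit(I)): cur=I back=1 fwd=0
After 2 (visit(G)): cur=G back=2 fwd=0
After 3 (back): cur=I back=1 fwd=1
After 4 (back): cur=HOME back=0 fwd=2
After 5 (forward): cur=I back=1 fwd=1
After 6 (back): cur=HOME back=0 fwd=2

Answer: no yes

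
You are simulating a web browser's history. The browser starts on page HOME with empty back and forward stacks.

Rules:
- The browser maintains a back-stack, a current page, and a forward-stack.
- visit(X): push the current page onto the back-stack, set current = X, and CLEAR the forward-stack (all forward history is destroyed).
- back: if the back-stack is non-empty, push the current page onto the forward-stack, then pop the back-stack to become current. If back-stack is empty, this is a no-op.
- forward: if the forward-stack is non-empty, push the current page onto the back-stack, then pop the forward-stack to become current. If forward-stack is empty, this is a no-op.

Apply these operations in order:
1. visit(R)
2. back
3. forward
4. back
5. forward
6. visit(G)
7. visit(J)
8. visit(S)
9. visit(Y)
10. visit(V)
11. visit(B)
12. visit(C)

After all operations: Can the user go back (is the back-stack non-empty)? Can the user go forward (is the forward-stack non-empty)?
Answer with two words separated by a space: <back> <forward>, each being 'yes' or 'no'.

Answer: yes no

Derivation:
After 1 (visit(R)): cur=R back=1 fwd=0
After 2 (back): cur=HOME back=0 fwd=1
After 3 (forward): cur=R back=1 fwd=0
After 4 (back): cur=HOME back=0 fwd=1
After 5 (forward): cur=R back=1 fwd=0
After 6 (visit(G)): cur=G back=2 fwd=0
After 7 (visit(J)): cur=J back=3 fwd=0
After 8 (visit(S)): cur=S back=4 fwd=0
After 9 (visit(Y)): cur=Y back=5 fwd=0
After 10 (visit(V)): cur=V back=6 fwd=0
After 11 (visit(B)): cur=B back=7 fwd=0
After 12 (visit(C)): cur=C back=8 fwd=0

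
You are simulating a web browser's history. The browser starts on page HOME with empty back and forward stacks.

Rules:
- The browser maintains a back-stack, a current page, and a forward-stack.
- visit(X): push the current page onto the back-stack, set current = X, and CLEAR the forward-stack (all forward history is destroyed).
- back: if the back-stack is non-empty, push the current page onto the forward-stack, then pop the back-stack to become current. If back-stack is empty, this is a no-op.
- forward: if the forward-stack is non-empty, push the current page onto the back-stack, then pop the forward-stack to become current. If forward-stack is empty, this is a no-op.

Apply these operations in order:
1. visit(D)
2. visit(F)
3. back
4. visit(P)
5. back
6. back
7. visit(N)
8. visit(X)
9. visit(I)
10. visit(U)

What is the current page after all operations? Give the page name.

After 1 (visit(D)): cur=D back=1 fwd=0
After 2 (visit(F)): cur=F back=2 fwd=0
After 3 (back): cur=D back=1 fwd=1
After 4 (visit(P)): cur=P back=2 fwd=0
After 5 (back): cur=D back=1 fwd=1
After 6 (back): cur=HOME back=0 fwd=2
After 7 (visit(N)): cur=N back=1 fwd=0
After 8 (visit(X)): cur=X back=2 fwd=0
After 9 (visit(I)): cur=I back=3 fwd=0
After 10 (visit(U)): cur=U back=4 fwd=0

Answer: U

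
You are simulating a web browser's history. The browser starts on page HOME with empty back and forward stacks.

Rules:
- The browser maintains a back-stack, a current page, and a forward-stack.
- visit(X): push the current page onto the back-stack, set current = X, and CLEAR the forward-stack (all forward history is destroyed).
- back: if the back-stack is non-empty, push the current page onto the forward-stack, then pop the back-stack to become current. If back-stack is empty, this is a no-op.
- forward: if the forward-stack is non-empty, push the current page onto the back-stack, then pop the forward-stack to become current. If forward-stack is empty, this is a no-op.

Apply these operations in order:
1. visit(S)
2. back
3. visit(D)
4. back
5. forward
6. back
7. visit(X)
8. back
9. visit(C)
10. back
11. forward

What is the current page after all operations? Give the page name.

After 1 (visit(S)): cur=S back=1 fwd=0
After 2 (back): cur=HOME back=0 fwd=1
After 3 (visit(D)): cur=D back=1 fwd=0
After 4 (back): cur=HOME back=0 fwd=1
After 5 (forward): cur=D back=1 fwd=0
After 6 (back): cur=HOME back=0 fwd=1
After 7 (visit(X)): cur=X back=1 fwd=0
After 8 (back): cur=HOME back=0 fwd=1
After 9 (visit(C)): cur=C back=1 fwd=0
After 10 (back): cur=HOME back=0 fwd=1
After 11 (forward): cur=C back=1 fwd=0

Answer: C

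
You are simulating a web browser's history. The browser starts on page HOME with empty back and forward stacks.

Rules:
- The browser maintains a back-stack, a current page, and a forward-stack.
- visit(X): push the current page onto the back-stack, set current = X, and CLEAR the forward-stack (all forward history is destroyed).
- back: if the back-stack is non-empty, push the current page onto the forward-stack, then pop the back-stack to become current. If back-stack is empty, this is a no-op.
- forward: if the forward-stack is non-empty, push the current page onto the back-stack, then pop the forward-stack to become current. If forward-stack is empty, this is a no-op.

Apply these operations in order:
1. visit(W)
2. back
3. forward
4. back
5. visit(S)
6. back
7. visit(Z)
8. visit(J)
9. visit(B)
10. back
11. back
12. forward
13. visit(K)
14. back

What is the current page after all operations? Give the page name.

After 1 (visit(W)): cur=W back=1 fwd=0
After 2 (back): cur=HOME back=0 fwd=1
After 3 (forward): cur=W back=1 fwd=0
After 4 (back): cur=HOME back=0 fwd=1
After 5 (visit(S)): cur=S back=1 fwd=0
After 6 (back): cur=HOME back=0 fwd=1
After 7 (visit(Z)): cur=Z back=1 fwd=0
After 8 (visit(J)): cur=J back=2 fwd=0
After 9 (visit(B)): cur=B back=3 fwd=0
After 10 (back): cur=J back=2 fwd=1
After 11 (back): cur=Z back=1 fwd=2
After 12 (forward): cur=J back=2 fwd=1
After 13 (visit(K)): cur=K back=3 fwd=0
After 14 (back): cur=J back=2 fwd=1

Answer: J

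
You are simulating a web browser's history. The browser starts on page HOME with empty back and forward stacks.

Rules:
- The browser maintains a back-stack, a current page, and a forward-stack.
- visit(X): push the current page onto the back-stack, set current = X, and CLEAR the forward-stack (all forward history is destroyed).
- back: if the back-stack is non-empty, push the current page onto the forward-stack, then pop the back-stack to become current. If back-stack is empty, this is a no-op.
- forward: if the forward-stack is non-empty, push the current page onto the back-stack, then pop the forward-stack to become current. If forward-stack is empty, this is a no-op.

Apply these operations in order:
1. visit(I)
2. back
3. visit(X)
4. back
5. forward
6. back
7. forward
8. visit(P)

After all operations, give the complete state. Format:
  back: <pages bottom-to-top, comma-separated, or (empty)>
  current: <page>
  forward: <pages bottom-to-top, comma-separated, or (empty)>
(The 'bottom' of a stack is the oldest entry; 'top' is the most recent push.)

Answer: back: HOME,X
current: P
forward: (empty)

Derivation:
After 1 (visit(I)): cur=I back=1 fwd=0
After 2 (back): cur=HOME back=0 fwd=1
After 3 (visit(X)): cur=X back=1 fwd=0
After 4 (back): cur=HOME back=0 fwd=1
After 5 (forward): cur=X back=1 fwd=0
After 6 (back): cur=HOME back=0 fwd=1
After 7 (forward): cur=X back=1 fwd=0
After 8 (visit(P)): cur=P back=2 fwd=0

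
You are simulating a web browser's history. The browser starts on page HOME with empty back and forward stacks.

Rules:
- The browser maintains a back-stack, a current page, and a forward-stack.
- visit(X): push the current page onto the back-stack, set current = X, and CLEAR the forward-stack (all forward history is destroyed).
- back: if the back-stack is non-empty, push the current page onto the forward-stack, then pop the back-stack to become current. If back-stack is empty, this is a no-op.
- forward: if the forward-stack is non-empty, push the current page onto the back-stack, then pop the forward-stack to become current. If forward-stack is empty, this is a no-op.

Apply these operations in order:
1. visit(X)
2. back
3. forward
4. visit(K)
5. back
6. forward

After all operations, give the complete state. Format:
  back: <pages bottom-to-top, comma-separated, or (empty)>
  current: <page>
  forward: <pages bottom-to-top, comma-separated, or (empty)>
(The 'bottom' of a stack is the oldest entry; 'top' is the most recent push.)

Answer: back: HOME,X
current: K
forward: (empty)

Derivation:
After 1 (visit(X)): cur=X back=1 fwd=0
After 2 (back): cur=HOME back=0 fwd=1
After 3 (forward): cur=X back=1 fwd=0
After 4 (visit(K)): cur=K back=2 fwd=0
After 5 (back): cur=X back=1 fwd=1
After 6 (forward): cur=K back=2 fwd=0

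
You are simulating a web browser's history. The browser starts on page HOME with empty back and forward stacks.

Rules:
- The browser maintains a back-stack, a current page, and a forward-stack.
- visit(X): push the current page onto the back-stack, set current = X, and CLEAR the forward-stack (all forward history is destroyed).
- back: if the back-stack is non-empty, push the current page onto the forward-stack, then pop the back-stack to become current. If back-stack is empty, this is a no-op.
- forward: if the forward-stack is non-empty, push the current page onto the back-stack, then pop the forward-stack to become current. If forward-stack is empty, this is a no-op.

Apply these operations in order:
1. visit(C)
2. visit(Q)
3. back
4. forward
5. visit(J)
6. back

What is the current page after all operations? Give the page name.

Answer: Q

Derivation:
After 1 (visit(C)): cur=C back=1 fwd=0
After 2 (visit(Q)): cur=Q back=2 fwd=0
After 3 (back): cur=C back=1 fwd=1
After 4 (forward): cur=Q back=2 fwd=0
After 5 (visit(J)): cur=J back=3 fwd=0
After 6 (back): cur=Q back=2 fwd=1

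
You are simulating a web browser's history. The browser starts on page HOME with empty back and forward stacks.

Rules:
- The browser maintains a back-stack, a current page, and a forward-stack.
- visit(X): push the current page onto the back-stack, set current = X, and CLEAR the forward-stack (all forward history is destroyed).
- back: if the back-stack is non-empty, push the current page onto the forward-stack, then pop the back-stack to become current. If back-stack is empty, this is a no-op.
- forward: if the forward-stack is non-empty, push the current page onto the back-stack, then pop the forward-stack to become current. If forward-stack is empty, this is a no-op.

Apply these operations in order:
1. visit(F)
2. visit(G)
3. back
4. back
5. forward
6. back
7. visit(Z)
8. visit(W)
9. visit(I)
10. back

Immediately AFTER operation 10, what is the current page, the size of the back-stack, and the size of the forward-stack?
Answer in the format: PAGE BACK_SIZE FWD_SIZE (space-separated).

After 1 (visit(F)): cur=F back=1 fwd=0
After 2 (visit(G)): cur=G back=2 fwd=0
After 3 (back): cur=F back=1 fwd=1
After 4 (back): cur=HOME back=0 fwd=2
After 5 (forward): cur=F back=1 fwd=1
After 6 (back): cur=HOME back=0 fwd=2
After 7 (visit(Z)): cur=Z back=1 fwd=0
After 8 (visit(W)): cur=W back=2 fwd=0
After 9 (visit(I)): cur=I back=3 fwd=0
After 10 (back): cur=W back=2 fwd=1

W 2 1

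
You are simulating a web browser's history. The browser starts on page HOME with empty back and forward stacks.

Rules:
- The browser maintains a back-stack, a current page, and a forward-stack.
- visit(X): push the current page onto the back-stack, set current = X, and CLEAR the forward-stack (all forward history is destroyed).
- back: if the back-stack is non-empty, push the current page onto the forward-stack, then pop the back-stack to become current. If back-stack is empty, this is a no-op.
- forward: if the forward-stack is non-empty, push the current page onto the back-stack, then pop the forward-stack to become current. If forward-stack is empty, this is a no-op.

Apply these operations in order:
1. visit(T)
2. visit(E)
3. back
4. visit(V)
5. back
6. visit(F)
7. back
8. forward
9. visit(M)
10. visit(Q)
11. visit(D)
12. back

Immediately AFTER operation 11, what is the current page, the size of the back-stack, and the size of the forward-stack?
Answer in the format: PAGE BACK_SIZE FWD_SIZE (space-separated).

After 1 (visit(T)): cur=T back=1 fwd=0
After 2 (visit(E)): cur=E back=2 fwd=0
After 3 (back): cur=T back=1 fwd=1
After 4 (visit(V)): cur=V back=2 fwd=0
After 5 (back): cur=T back=1 fwd=1
After 6 (visit(F)): cur=F back=2 fwd=0
After 7 (back): cur=T back=1 fwd=1
After 8 (forward): cur=F back=2 fwd=0
After 9 (visit(M)): cur=M back=3 fwd=0
After 10 (visit(Q)): cur=Q back=4 fwd=0
After 11 (visit(D)): cur=D back=5 fwd=0

D 5 0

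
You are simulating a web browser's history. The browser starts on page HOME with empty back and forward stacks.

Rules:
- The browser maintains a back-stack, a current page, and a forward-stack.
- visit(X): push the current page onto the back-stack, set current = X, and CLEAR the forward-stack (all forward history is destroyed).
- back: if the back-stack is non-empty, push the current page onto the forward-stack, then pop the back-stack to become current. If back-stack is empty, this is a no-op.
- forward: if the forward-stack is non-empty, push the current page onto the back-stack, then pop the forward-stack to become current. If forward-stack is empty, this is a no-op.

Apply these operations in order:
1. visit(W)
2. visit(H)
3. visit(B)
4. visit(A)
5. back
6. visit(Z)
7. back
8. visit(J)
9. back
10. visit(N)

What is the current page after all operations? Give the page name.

After 1 (visit(W)): cur=W back=1 fwd=0
After 2 (visit(H)): cur=H back=2 fwd=0
After 3 (visit(B)): cur=B back=3 fwd=0
After 4 (visit(A)): cur=A back=4 fwd=0
After 5 (back): cur=B back=3 fwd=1
After 6 (visit(Z)): cur=Z back=4 fwd=0
After 7 (back): cur=B back=3 fwd=1
After 8 (visit(J)): cur=J back=4 fwd=0
After 9 (back): cur=B back=3 fwd=1
After 10 (visit(N)): cur=N back=4 fwd=0

Answer: N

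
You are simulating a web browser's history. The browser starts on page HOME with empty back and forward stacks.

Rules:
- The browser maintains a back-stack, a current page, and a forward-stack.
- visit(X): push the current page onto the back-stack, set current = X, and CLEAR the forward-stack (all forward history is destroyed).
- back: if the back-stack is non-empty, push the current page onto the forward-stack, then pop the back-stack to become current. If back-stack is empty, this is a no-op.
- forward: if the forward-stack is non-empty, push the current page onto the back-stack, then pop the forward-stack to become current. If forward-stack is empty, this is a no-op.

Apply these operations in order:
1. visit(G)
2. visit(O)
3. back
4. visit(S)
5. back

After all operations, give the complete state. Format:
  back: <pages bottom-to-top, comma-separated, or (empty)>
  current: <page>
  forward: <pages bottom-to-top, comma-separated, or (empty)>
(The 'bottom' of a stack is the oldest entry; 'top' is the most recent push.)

Answer: back: HOME
current: G
forward: S

Derivation:
After 1 (visit(G)): cur=G back=1 fwd=0
After 2 (visit(O)): cur=O back=2 fwd=0
After 3 (back): cur=G back=1 fwd=1
After 4 (visit(S)): cur=S back=2 fwd=0
After 5 (back): cur=G back=1 fwd=1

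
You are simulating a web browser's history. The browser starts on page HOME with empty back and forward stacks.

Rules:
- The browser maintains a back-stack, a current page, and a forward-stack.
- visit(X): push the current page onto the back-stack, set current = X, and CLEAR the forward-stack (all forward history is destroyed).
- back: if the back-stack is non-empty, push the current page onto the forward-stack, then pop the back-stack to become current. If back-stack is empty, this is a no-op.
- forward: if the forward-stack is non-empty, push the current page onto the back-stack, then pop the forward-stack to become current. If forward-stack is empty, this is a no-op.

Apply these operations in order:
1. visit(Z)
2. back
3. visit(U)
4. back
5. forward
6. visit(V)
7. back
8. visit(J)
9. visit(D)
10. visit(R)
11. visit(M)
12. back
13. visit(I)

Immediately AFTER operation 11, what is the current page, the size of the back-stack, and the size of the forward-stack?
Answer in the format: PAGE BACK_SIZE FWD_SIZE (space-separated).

After 1 (visit(Z)): cur=Z back=1 fwd=0
After 2 (back): cur=HOME back=0 fwd=1
After 3 (visit(U)): cur=U back=1 fwd=0
After 4 (back): cur=HOME back=0 fwd=1
After 5 (forward): cur=U back=1 fwd=0
After 6 (visit(V)): cur=V back=2 fwd=0
After 7 (back): cur=U back=1 fwd=1
After 8 (visit(J)): cur=J back=2 fwd=0
After 9 (visit(D)): cur=D back=3 fwd=0
After 10 (visit(R)): cur=R back=4 fwd=0
After 11 (visit(M)): cur=M back=5 fwd=0

M 5 0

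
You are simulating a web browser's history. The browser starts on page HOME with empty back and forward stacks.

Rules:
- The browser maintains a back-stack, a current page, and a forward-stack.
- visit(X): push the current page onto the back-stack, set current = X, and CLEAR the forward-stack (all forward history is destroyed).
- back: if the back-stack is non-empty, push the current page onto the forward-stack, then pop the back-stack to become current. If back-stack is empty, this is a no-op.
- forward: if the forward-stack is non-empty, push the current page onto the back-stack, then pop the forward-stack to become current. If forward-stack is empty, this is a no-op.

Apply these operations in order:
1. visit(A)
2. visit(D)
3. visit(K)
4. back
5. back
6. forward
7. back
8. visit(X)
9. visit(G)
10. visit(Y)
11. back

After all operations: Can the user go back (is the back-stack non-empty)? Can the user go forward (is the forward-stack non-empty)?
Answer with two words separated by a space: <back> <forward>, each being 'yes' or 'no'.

Answer: yes yes

Derivation:
After 1 (visit(A)): cur=A back=1 fwd=0
After 2 (visit(D)): cur=D back=2 fwd=0
After 3 (visit(K)): cur=K back=3 fwd=0
After 4 (back): cur=D back=2 fwd=1
After 5 (back): cur=A back=1 fwd=2
After 6 (forward): cur=D back=2 fwd=1
After 7 (back): cur=A back=1 fwd=2
After 8 (visit(X)): cur=X back=2 fwd=0
After 9 (visit(G)): cur=G back=3 fwd=0
After 10 (visit(Y)): cur=Y back=4 fwd=0
After 11 (back): cur=G back=3 fwd=1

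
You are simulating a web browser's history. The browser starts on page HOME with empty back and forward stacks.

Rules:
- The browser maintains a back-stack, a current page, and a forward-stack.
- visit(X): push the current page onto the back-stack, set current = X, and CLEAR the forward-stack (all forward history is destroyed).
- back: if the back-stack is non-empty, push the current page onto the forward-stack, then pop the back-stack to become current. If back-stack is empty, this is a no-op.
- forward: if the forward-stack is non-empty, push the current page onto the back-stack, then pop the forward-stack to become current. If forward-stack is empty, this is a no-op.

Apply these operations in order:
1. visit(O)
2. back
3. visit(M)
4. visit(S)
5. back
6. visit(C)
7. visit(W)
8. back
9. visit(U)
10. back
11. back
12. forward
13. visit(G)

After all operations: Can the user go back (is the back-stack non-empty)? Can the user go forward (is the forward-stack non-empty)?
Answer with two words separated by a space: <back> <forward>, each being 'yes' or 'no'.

After 1 (visit(O)): cur=O back=1 fwd=0
After 2 (back): cur=HOME back=0 fwd=1
After 3 (visit(M)): cur=M back=1 fwd=0
After 4 (visit(S)): cur=S back=2 fwd=0
After 5 (back): cur=M back=1 fwd=1
After 6 (visit(C)): cur=C back=2 fwd=0
After 7 (visit(W)): cur=W back=3 fwd=0
After 8 (back): cur=C back=2 fwd=1
After 9 (visit(U)): cur=U back=3 fwd=0
After 10 (back): cur=C back=2 fwd=1
After 11 (back): cur=M back=1 fwd=2
After 12 (forward): cur=C back=2 fwd=1
After 13 (visit(G)): cur=G back=3 fwd=0

Answer: yes no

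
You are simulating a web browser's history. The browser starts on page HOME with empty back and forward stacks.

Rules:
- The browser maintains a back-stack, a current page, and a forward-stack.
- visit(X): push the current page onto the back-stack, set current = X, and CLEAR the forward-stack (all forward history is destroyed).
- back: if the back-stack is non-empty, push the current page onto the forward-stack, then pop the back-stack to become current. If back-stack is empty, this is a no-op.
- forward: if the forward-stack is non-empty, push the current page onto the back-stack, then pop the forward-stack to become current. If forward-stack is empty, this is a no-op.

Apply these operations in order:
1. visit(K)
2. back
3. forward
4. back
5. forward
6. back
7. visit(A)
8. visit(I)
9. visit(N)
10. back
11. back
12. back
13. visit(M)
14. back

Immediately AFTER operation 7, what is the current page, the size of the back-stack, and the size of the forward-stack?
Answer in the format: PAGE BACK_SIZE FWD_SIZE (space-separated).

After 1 (visit(K)): cur=K back=1 fwd=0
After 2 (back): cur=HOME back=0 fwd=1
After 3 (forward): cur=K back=1 fwd=0
After 4 (back): cur=HOME back=0 fwd=1
After 5 (forward): cur=K back=1 fwd=0
After 6 (back): cur=HOME back=0 fwd=1
After 7 (visit(A)): cur=A back=1 fwd=0

A 1 0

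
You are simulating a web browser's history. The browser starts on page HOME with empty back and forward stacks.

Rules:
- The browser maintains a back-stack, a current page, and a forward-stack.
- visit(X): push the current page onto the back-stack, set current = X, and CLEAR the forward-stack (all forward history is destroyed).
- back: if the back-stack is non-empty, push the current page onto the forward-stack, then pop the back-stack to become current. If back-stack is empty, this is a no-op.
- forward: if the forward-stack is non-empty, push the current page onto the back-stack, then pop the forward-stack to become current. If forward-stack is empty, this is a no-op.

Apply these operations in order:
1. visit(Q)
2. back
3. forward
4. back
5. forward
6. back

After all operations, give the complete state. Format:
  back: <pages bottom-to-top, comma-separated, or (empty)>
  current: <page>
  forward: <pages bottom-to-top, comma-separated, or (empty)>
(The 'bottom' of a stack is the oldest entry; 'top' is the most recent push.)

Answer: back: (empty)
current: HOME
forward: Q

Derivation:
After 1 (visit(Q)): cur=Q back=1 fwd=0
After 2 (back): cur=HOME back=0 fwd=1
After 3 (forward): cur=Q back=1 fwd=0
After 4 (back): cur=HOME back=0 fwd=1
After 5 (forward): cur=Q back=1 fwd=0
After 6 (back): cur=HOME back=0 fwd=1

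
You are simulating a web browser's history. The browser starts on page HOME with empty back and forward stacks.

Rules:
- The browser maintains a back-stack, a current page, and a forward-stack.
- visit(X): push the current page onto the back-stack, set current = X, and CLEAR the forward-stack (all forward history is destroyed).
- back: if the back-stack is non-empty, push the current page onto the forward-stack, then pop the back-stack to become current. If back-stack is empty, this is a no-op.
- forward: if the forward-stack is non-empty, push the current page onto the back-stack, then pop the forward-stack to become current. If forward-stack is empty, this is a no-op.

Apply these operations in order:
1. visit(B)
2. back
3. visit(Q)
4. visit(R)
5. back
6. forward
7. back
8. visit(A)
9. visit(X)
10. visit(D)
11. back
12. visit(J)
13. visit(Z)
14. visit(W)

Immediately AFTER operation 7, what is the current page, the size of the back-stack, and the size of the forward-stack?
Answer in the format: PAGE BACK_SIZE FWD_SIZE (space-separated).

After 1 (visit(B)): cur=B back=1 fwd=0
After 2 (back): cur=HOME back=0 fwd=1
After 3 (visit(Q)): cur=Q back=1 fwd=0
After 4 (visit(R)): cur=R back=2 fwd=0
After 5 (back): cur=Q back=1 fwd=1
After 6 (forward): cur=R back=2 fwd=0
After 7 (back): cur=Q back=1 fwd=1

Q 1 1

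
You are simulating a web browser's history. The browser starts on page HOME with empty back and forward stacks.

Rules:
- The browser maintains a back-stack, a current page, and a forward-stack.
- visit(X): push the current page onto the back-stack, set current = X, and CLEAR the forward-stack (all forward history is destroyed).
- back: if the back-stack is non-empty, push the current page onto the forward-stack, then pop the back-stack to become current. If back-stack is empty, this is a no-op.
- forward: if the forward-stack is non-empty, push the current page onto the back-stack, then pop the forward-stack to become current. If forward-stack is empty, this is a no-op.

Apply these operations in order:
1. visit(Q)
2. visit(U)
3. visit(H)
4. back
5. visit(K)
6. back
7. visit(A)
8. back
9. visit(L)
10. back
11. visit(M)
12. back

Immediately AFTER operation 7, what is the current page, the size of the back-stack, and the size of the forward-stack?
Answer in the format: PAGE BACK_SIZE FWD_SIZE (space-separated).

After 1 (visit(Q)): cur=Q back=1 fwd=0
After 2 (visit(U)): cur=U back=2 fwd=0
After 3 (visit(H)): cur=H back=3 fwd=0
After 4 (back): cur=U back=2 fwd=1
After 5 (visit(K)): cur=K back=3 fwd=0
After 6 (back): cur=U back=2 fwd=1
After 7 (visit(A)): cur=A back=3 fwd=0

A 3 0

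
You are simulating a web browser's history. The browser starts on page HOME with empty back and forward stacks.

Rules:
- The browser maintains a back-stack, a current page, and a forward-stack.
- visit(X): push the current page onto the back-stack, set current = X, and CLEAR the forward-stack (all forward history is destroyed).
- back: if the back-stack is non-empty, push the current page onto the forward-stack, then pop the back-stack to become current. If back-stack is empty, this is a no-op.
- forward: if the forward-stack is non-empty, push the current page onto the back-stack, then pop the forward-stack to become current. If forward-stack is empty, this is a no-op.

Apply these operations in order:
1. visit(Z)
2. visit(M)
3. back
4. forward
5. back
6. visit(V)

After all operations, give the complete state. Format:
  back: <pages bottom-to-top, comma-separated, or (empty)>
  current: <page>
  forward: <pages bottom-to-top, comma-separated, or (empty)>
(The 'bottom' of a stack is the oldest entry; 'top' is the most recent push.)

Answer: back: HOME,Z
current: V
forward: (empty)

Derivation:
After 1 (visit(Z)): cur=Z back=1 fwd=0
After 2 (visit(M)): cur=M back=2 fwd=0
After 3 (back): cur=Z back=1 fwd=1
After 4 (forward): cur=M back=2 fwd=0
After 5 (back): cur=Z back=1 fwd=1
After 6 (visit(V)): cur=V back=2 fwd=0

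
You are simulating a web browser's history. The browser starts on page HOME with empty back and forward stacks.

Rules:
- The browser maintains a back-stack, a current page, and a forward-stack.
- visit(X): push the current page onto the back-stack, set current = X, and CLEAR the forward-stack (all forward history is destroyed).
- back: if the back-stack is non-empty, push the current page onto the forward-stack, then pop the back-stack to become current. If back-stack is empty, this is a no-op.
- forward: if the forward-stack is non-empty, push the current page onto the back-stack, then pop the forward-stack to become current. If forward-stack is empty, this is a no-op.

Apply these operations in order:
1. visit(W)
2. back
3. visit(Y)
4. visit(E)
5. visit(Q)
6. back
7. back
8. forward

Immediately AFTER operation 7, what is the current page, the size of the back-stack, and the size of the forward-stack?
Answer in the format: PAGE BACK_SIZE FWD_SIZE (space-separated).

After 1 (visit(W)): cur=W back=1 fwd=0
After 2 (back): cur=HOME back=0 fwd=1
After 3 (visit(Y)): cur=Y back=1 fwd=0
After 4 (visit(E)): cur=E back=2 fwd=0
After 5 (visit(Q)): cur=Q back=3 fwd=0
After 6 (back): cur=E back=2 fwd=1
After 7 (back): cur=Y back=1 fwd=2

Y 1 2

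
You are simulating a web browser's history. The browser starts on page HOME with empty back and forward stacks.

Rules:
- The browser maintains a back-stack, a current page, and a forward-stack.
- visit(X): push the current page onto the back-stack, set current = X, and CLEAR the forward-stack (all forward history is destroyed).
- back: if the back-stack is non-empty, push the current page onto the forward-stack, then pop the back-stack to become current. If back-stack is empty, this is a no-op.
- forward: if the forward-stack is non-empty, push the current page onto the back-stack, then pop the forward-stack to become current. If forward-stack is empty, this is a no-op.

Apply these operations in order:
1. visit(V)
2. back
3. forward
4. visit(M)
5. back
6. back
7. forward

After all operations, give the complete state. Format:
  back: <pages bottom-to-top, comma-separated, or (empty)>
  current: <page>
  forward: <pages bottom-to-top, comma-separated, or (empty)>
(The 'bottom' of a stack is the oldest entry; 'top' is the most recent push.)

Answer: back: HOME
current: V
forward: M

Derivation:
After 1 (visit(V)): cur=V back=1 fwd=0
After 2 (back): cur=HOME back=0 fwd=1
After 3 (forward): cur=V back=1 fwd=0
After 4 (visit(M)): cur=M back=2 fwd=0
After 5 (back): cur=V back=1 fwd=1
After 6 (back): cur=HOME back=0 fwd=2
After 7 (forward): cur=V back=1 fwd=1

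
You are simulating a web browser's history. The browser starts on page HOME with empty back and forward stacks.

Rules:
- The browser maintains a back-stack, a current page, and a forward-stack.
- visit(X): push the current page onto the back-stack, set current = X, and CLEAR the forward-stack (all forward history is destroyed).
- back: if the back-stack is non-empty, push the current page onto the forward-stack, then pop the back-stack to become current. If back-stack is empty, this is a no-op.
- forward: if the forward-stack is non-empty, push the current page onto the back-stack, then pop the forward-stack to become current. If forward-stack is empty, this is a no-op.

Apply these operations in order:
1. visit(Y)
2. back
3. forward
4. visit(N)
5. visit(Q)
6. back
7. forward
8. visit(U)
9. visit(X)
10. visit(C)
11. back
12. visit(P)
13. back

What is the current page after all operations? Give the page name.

After 1 (visit(Y)): cur=Y back=1 fwd=0
After 2 (back): cur=HOME back=0 fwd=1
After 3 (forward): cur=Y back=1 fwd=0
After 4 (visit(N)): cur=N back=2 fwd=0
After 5 (visit(Q)): cur=Q back=3 fwd=0
After 6 (back): cur=N back=2 fwd=1
After 7 (forward): cur=Q back=3 fwd=0
After 8 (visit(U)): cur=U back=4 fwd=0
After 9 (visit(X)): cur=X back=5 fwd=0
After 10 (visit(C)): cur=C back=6 fwd=0
After 11 (back): cur=X back=5 fwd=1
After 12 (visit(P)): cur=P back=6 fwd=0
After 13 (back): cur=X back=5 fwd=1

Answer: X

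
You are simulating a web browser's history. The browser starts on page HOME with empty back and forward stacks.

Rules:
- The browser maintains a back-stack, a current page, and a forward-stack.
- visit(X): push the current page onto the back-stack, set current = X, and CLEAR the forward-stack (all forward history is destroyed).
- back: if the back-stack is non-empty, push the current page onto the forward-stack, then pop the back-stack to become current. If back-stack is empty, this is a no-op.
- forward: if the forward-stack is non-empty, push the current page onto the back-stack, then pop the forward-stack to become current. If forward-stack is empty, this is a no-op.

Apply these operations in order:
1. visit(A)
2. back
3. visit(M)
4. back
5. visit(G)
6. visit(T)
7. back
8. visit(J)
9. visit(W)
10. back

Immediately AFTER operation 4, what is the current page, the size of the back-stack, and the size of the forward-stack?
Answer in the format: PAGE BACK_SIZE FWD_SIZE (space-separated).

After 1 (visit(A)): cur=A back=1 fwd=0
After 2 (back): cur=HOME back=0 fwd=1
After 3 (visit(M)): cur=M back=1 fwd=0
After 4 (back): cur=HOME back=0 fwd=1

HOME 0 1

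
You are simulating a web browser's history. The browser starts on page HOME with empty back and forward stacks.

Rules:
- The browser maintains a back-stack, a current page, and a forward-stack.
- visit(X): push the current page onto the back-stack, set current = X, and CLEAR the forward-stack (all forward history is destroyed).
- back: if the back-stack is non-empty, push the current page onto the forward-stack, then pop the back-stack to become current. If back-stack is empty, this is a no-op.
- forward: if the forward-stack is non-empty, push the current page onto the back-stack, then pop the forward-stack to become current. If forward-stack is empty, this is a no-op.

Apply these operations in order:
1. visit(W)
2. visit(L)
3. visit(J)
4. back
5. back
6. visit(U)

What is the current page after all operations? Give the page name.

Answer: U

Derivation:
After 1 (visit(W)): cur=W back=1 fwd=0
After 2 (visit(L)): cur=L back=2 fwd=0
After 3 (visit(J)): cur=J back=3 fwd=0
After 4 (back): cur=L back=2 fwd=1
After 5 (back): cur=W back=1 fwd=2
After 6 (visit(U)): cur=U back=2 fwd=0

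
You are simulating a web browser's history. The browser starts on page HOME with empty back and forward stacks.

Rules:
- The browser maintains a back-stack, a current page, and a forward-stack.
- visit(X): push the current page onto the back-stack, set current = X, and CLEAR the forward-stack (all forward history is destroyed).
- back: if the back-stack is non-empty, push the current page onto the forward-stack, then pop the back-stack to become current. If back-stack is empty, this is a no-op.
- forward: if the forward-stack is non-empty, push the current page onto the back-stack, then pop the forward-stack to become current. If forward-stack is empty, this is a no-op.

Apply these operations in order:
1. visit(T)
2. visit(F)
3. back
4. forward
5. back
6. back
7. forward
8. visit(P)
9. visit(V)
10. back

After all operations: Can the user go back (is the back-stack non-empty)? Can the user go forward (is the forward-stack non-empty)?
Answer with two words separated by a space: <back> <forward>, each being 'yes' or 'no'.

After 1 (visit(T)): cur=T back=1 fwd=0
After 2 (visit(F)): cur=F back=2 fwd=0
After 3 (back): cur=T back=1 fwd=1
After 4 (forward): cur=F back=2 fwd=0
After 5 (back): cur=T back=1 fwd=1
After 6 (back): cur=HOME back=0 fwd=2
After 7 (forward): cur=T back=1 fwd=1
After 8 (visit(P)): cur=P back=2 fwd=0
After 9 (visit(V)): cur=V back=3 fwd=0
After 10 (back): cur=P back=2 fwd=1

Answer: yes yes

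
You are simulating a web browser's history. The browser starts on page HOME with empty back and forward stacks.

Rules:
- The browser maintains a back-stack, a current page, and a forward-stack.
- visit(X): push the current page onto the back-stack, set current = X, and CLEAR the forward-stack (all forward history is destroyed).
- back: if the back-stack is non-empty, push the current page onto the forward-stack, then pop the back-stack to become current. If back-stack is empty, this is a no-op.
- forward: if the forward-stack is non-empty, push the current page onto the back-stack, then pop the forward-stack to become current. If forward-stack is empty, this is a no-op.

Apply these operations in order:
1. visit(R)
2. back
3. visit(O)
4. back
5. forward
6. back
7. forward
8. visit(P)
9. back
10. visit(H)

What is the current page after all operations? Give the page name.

Answer: H

Derivation:
After 1 (visit(R)): cur=R back=1 fwd=0
After 2 (back): cur=HOME back=0 fwd=1
After 3 (visit(O)): cur=O back=1 fwd=0
After 4 (back): cur=HOME back=0 fwd=1
After 5 (forward): cur=O back=1 fwd=0
After 6 (back): cur=HOME back=0 fwd=1
After 7 (forward): cur=O back=1 fwd=0
After 8 (visit(P)): cur=P back=2 fwd=0
After 9 (back): cur=O back=1 fwd=1
After 10 (visit(H)): cur=H back=2 fwd=0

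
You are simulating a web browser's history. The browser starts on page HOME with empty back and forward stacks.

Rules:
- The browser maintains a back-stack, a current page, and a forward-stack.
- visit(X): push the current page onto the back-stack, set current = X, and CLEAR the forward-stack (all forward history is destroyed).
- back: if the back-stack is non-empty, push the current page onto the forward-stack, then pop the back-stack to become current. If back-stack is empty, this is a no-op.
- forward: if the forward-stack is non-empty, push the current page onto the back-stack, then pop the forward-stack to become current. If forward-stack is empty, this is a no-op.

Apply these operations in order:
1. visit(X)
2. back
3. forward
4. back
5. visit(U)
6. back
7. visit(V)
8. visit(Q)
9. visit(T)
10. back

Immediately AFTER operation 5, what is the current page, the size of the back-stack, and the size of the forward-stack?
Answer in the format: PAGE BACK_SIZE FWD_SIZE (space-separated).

After 1 (visit(X)): cur=X back=1 fwd=0
After 2 (back): cur=HOME back=0 fwd=1
After 3 (forward): cur=X back=1 fwd=0
After 4 (back): cur=HOME back=0 fwd=1
After 5 (visit(U)): cur=U back=1 fwd=0

U 1 0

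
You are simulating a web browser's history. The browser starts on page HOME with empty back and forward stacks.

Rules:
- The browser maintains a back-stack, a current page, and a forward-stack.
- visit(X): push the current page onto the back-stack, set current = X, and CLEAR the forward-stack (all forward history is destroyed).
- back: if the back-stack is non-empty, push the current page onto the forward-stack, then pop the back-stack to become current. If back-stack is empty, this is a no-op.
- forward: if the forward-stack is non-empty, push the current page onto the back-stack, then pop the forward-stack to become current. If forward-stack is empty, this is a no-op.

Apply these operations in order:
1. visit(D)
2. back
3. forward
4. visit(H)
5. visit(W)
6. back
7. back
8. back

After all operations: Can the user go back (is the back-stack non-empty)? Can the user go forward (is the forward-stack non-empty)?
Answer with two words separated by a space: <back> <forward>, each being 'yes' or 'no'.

After 1 (visit(D)): cur=D back=1 fwd=0
After 2 (back): cur=HOME back=0 fwd=1
After 3 (forward): cur=D back=1 fwd=0
After 4 (visit(H)): cur=H back=2 fwd=0
After 5 (visit(W)): cur=W back=3 fwd=0
After 6 (back): cur=H back=2 fwd=1
After 7 (back): cur=D back=1 fwd=2
After 8 (back): cur=HOME back=0 fwd=3

Answer: no yes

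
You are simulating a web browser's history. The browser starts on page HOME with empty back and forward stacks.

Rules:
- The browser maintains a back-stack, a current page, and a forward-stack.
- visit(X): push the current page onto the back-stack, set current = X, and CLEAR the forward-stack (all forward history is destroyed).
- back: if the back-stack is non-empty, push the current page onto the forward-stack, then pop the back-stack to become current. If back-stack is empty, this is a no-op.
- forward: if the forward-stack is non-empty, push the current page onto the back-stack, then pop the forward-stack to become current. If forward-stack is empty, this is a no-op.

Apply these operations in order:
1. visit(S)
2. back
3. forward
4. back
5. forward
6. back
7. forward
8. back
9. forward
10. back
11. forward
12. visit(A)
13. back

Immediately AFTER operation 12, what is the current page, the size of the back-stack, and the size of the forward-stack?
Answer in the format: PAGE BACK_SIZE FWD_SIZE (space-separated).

After 1 (visit(S)): cur=S back=1 fwd=0
After 2 (back): cur=HOME back=0 fwd=1
After 3 (forward): cur=S back=1 fwd=0
After 4 (back): cur=HOME back=0 fwd=1
After 5 (forward): cur=S back=1 fwd=0
After 6 (back): cur=HOME back=0 fwd=1
After 7 (forward): cur=S back=1 fwd=0
After 8 (back): cur=HOME back=0 fwd=1
After 9 (forward): cur=S back=1 fwd=0
After 10 (back): cur=HOME back=0 fwd=1
After 11 (forward): cur=S back=1 fwd=0
After 12 (visit(A)): cur=A back=2 fwd=0

A 2 0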